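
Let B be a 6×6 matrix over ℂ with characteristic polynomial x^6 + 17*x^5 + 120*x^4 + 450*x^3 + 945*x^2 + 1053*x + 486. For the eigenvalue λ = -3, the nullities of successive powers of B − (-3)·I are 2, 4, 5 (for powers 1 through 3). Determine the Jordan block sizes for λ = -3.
Block sizes for λ = -3: [3, 2]

From the dimensions of kernels of powers, the number of Jordan blocks of size at least j is d_j − d_{j−1} where d_j = dim ker(N^j) (with d_0 = 0). Computing the differences gives [2, 2, 1].
The number of blocks of size exactly k is (#blocks of size ≥ k) − (#blocks of size ≥ k + 1), so the partition is: 1 block(s) of size 2, 1 block(s) of size 3.
In nonincreasing order the block sizes are [3, 2].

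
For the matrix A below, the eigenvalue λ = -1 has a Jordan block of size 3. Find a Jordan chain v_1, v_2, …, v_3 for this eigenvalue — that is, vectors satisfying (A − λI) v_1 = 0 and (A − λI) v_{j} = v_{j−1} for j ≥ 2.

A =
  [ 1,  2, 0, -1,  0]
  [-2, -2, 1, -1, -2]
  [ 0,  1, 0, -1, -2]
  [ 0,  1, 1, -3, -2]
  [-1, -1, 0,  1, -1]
A Jordan chain for λ = -1 of length 3:
v_1 = (1, -1, 1, 0, 0)ᵀ
v_2 = (2, -1, 1, 1, -1)ᵀ
v_3 = (0, 1, 0, 0, 0)ᵀ

Let N = A − (-1)·I. We want v_3 with N^3 v_3 = 0 but N^2 v_3 ≠ 0; then v_{j-1} := N · v_j for j = 3, …, 2.

Pick v_3 = (0, 1, 0, 0, 0)ᵀ.
Then v_2 = N · v_3 = (2, -1, 1, 1, -1)ᵀ.
Then v_1 = N · v_2 = (1, -1, 1, 0, 0)ᵀ.

Sanity check: (A − (-1)·I) v_1 = (0, 0, 0, 0, 0)ᵀ = 0. ✓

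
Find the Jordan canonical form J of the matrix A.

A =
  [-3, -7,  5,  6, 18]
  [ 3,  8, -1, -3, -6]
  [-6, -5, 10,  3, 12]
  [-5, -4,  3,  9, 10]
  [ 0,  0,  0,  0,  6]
J_2(6) ⊕ J_2(6) ⊕ J_1(6)

The characteristic polynomial is
  det(x·I − A) = x^5 - 30*x^4 + 360*x^3 - 2160*x^2 + 6480*x - 7776 = (x - 6)^5

Eigenvalues and multiplicities (the geometric multiplicity of λ is n − rank(A − λI), which equals the number of Jordan blocks for λ):
  λ = 6: algebraic multiplicity = 5, geometric multiplicity = 3

Determining the block sizes for each eigenvalue:
  λ = 6: with am = 5 and gm = 3, the partition is not yet determined (e.g. several partitions of 5 into 3 parts exist). Let N = A − (6)·I. Computing rank(N^1) = 2, rank(N^2) = 0; the number of blocks of size ≥ j is rank(N^{j−1}) − rank(N^j), giving [3, 2]. So we have 2 block(s) of size 2, 1 block(s) of size 1 → block sizes [2, 2, 1]

Assembling the blocks gives a Jordan form
J =
  [6, 1, 0, 0, 0]
  [0, 6, 0, 0, 0]
  [0, 0, 6, 1, 0]
  [0, 0, 0, 6, 0]
  [0, 0, 0, 0, 6]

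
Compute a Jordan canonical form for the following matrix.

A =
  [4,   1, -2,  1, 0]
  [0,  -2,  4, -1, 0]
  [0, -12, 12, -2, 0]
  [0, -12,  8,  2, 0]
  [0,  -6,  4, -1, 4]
J_3(4) ⊕ J_1(4) ⊕ J_1(4)

The characteristic polynomial is
  det(x·I − A) = x^5 - 20*x^4 + 160*x^3 - 640*x^2 + 1280*x - 1024 = (x - 4)^5

Eigenvalues and multiplicities (the geometric multiplicity of λ is n − rank(A − λI), which equals the number of Jordan blocks for λ):
  λ = 4: algebraic multiplicity = 5, geometric multiplicity = 3

Determining the block sizes for each eigenvalue:
  λ = 4: with am = 5 and gm = 3, the partition is not yet determined (e.g. several partitions of 5 into 3 parts exist). Let N = A − (4)·I. Computing rank(N^1) = 2, rank(N^2) = 1, rank(N^3) = 0; the number of blocks of size ≥ j is rank(N^{j−1}) − rank(N^j), giving [3, 1, 1]. So we have 1 block(s) of size 3, 2 block(s) of size 1 → block sizes [3, 1, 1]

Assembling the blocks gives a Jordan form
J =
  [4, 1, 0, 0, 0]
  [0, 4, 1, 0, 0]
  [0, 0, 4, 0, 0]
  [0, 0, 0, 4, 0]
  [0, 0, 0, 0, 4]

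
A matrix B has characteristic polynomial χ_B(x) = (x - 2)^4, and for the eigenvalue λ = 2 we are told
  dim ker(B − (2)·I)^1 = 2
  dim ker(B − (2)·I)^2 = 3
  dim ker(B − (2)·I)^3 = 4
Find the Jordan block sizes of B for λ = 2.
Block sizes for λ = 2: [3, 1]

From the dimensions of kernels of powers, the number of Jordan blocks of size at least j is d_j − d_{j−1} where d_j = dim ker(N^j) (with d_0 = 0). Computing the differences gives [2, 1, 1].
The number of blocks of size exactly k is (#blocks of size ≥ k) − (#blocks of size ≥ k + 1), so the partition is: 1 block(s) of size 1, 1 block(s) of size 3.
In nonincreasing order the block sizes are [3, 1].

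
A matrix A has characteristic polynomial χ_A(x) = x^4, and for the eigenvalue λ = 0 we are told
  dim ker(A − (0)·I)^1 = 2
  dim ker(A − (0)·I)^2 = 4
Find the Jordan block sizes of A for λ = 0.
Block sizes for λ = 0: [2, 2]

From the dimensions of kernels of powers, the number of Jordan blocks of size at least j is d_j − d_{j−1} where d_j = dim ker(N^j) (with d_0 = 0). Computing the differences gives [2, 2].
The number of blocks of size exactly k is (#blocks of size ≥ k) − (#blocks of size ≥ k + 1), so the partition is: 2 block(s) of size 2.
In nonincreasing order the block sizes are [2, 2].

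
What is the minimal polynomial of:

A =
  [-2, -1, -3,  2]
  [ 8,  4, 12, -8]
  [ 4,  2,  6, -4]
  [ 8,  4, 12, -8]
x^2

The characteristic polynomial is χ_A(x) = x^4, so the eigenvalues are known. The minimal polynomial is
  m_A(x) = Π_λ (x − λ)^{k_λ}
where k_λ is the size of the *largest* Jordan block for λ (equivalently, the smallest k with (A − λI)^k v = 0 for every generalised eigenvector v of λ).

  λ = 0: largest Jordan block has size 2, contributing (x − 0)^2

So m_A(x) = x^2 = x^2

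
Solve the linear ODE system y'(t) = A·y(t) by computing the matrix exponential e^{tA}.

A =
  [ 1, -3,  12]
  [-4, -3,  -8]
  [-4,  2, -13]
e^{tA} =
  [6*t*exp(-5*t) + exp(-5*t), -3*t*exp(-5*t), 12*t*exp(-5*t)]
  [-4*t*exp(-5*t), 2*t*exp(-5*t) + exp(-5*t), -8*t*exp(-5*t)]
  [-4*t*exp(-5*t), 2*t*exp(-5*t), -8*t*exp(-5*t) + exp(-5*t)]

Strategy: write A = P · J · P⁻¹ where J is a Jordan canonical form, so e^{tA} = P · e^{tJ} · P⁻¹, and e^{tJ} can be computed block-by-block.

A has Jordan form
J =
  [-5,  1,  0]
  [ 0, -5,  0]
  [ 0,  0, -5]
(up to reordering of blocks).

Per-block formulas:
  For a 1×1 block at λ = -5: exp(t · [-5]) = [e^(-5t)].
  For a 2×2 Jordan block J_2(-5): exp(t · J_2(-5)) = e^(-5t)·(I + t·N), where N is the 2×2 nilpotent shift.

After assembling e^{tJ} and conjugating by P, we get:

e^{tA} =
  [6*t*exp(-5*t) + exp(-5*t), -3*t*exp(-5*t), 12*t*exp(-5*t)]
  [-4*t*exp(-5*t), 2*t*exp(-5*t) + exp(-5*t), -8*t*exp(-5*t)]
  [-4*t*exp(-5*t), 2*t*exp(-5*t), -8*t*exp(-5*t) + exp(-5*t)]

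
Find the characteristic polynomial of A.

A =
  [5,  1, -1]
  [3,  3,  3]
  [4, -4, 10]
x^3 - 18*x^2 + 108*x - 216

Expanding det(x·I − A) (e.g. by cofactor expansion or by noting that A is similar to its Jordan form J, which has the same characteristic polynomial as A) gives
  χ_A(x) = x^3 - 18*x^2 + 108*x - 216
which factors as (x - 6)^3. The eigenvalues (with algebraic multiplicities) are λ = 6 with multiplicity 3.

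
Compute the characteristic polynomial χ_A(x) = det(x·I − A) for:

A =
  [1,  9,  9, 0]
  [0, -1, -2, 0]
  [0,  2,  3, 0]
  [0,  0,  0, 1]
x^4 - 4*x^3 + 6*x^2 - 4*x + 1

Expanding det(x·I − A) (e.g. by cofactor expansion or by noting that A is similar to its Jordan form J, which has the same characteristic polynomial as A) gives
  χ_A(x) = x^4 - 4*x^3 + 6*x^2 - 4*x + 1
which factors as (x - 1)^4. The eigenvalues (with algebraic multiplicities) are λ = 1 with multiplicity 4.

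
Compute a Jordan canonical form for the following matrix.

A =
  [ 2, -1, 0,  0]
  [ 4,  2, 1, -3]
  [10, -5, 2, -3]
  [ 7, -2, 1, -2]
J_3(1) ⊕ J_1(1)

The characteristic polynomial is
  det(x·I − A) = x^4 - 4*x^3 + 6*x^2 - 4*x + 1 = (x - 1)^4

Eigenvalues and multiplicities (the geometric multiplicity of λ is n − rank(A − λI), which equals the number of Jordan blocks for λ):
  λ = 1: algebraic multiplicity = 4, geometric multiplicity = 2

Determining the block sizes for each eigenvalue:
  λ = 1: with am = 4 and gm = 2, the partition is not yet determined (e.g. several partitions of 4 into 2 parts exist). Let N = A − (1)·I. Computing rank(N^1) = 2, rank(N^2) = 1, rank(N^3) = 0; the number of blocks of size ≥ j is rank(N^{j−1}) − rank(N^j), giving [2, 1, 1]. So we have 1 block(s) of size 3, 1 block(s) of size 1 → block sizes [3, 1]

Assembling the blocks gives a Jordan form
J =
  [1, 1, 0, 0]
  [0, 1, 1, 0]
  [0, 0, 1, 0]
  [0, 0, 0, 1]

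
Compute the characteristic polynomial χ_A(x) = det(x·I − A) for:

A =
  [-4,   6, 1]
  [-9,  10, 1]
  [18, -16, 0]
x^3 - 6*x^2 + 12*x - 8

Expanding det(x·I − A) (e.g. by cofactor expansion or by noting that A is similar to its Jordan form J, which has the same characteristic polynomial as A) gives
  χ_A(x) = x^3 - 6*x^2 + 12*x - 8
which factors as (x - 2)^3. The eigenvalues (with algebraic multiplicities) are λ = 2 with multiplicity 3.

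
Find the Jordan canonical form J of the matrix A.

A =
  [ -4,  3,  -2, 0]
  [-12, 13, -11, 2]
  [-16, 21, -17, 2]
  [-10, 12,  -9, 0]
J_3(-2) ⊕ J_1(-2)

The characteristic polynomial is
  det(x·I − A) = x^4 + 8*x^3 + 24*x^2 + 32*x + 16 = (x + 2)^4

Eigenvalues and multiplicities (the geometric multiplicity of λ is n − rank(A − λI), which equals the number of Jordan blocks for λ):
  λ = -2: algebraic multiplicity = 4, geometric multiplicity = 2

Determining the block sizes for each eigenvalue:
  λ = -2: with am = 4 and gm = 2, the partition is not yet determined (e.g. several partitions of 4 into 2 parts exist). Let N = A − (-2)·I. Computing rank(N^1) = 2, rank(N^2) = 1, rank(N^3) = 0; the number of blocks of size ≥ j is rank(N^{j−1}) − rank(N^j), giving [2, 1, 1]. So we have 1 block(s) of size 3, 1 block(s) of size 1 → block sizes [3, 1]

Assembling the blocks gives a Jordan form
J =
  [-2,  1,  0,  0]
  [ 0, -2,  1,  0]
  [ 0,  0, -2,  0]
  [ 0,  0,  0, -2]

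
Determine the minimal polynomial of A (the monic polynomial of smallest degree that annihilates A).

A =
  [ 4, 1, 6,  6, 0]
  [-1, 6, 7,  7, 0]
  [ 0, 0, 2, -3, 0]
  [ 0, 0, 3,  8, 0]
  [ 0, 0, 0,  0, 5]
x^3 - 15*x^2 + 75*x - 125

The characteristic polynomial is χ_A(x) = (x - 5)^5, so the eigenvalues are known. The minimal polynomial is
  m_A(x) = Π_λ (x − λ)^{k_λ}
where k_λ is the size of the *largest* Jordan block for λ (equivalently, the smallest k with (A − λI)^k v = 0 for every generalised eigenvector v of λ).

  λ = 5: largest Jordan block has size 3, contributing (x − 5)^3

So m_A(x) = (x - 5)^3 = x^3 - 15*x^2 + 75*x - 125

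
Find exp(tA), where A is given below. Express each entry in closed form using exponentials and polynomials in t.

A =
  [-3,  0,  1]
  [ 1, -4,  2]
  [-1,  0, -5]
e^{tA} =
  [t*exp(-4*t) + exp(-4*t), 0, t*exp(-4*t)]
  [-t^2*exp(-4*t)/2 + t*exp(-4*t), exp(-4*t), -t^2*exp(-4*t)/2 + 2*t*exp(-4*t)]
  [-t*exp(-4*t), 0, -t*exp(-4*t) + exp(-4*t)]

Strategy: write A = P · J · P⁻¹ where J is a Jordan canonical form, so e^{tA} = P · e^{tJ} · P⁻¹, and e^{tJ} can be computed block-by-block.

A has Jordan form
J =
  [-4,  1,  0]
  [ 0, -4,  1]
  [ 0,  0, -4]
(up to reordering of blocks).

Per-block formulas:
  For a 3×3 Jordan block J_3(-4): exp(t · J_3(-4)) = e^(-4t)·(I + t·N + (t^2/2)·N^2), where N is the 3×3 nilpotent shift.

After assembling e^{tJ} and conjugating by P, we get:

e^{tA} =
  [t*exp(-4*t) + exp(-4*t), 0, t*exp(-4*t)]
  [-t^2*exp(-4*t)/2 + t*exp(-4*t), exp(-4*t), -t^2*exp(-4*t)/2 + 2*t*exp(-4*t)]
  [-t*exp(-4*t), 0, -t*exp(-4*t) + exp(-4*t)]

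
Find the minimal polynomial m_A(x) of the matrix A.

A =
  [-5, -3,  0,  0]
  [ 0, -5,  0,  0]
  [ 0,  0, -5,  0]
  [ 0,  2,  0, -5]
x^2 + 10*x + 25

The characteristic polynomial is χ_A(x) = (x + 5)^4, so the eigenvalues are known. The minimal polynomial is
  m_A(x) = Π_λ (x − λ)^{k_λ}
where k_λ is the size of the *largest* Jordan block for λ (equivalently, the smallest k with (A − λI)^k v = 0 for every generalised eigenvector v of λ).

  λ = -5: largest Jordan block has size 2, contributing (x + 5)^2

So m_A(x) = (x + 5)^2 = x^2 + 10*x + 25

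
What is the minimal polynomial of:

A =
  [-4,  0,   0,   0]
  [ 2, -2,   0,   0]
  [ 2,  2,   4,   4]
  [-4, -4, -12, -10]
x^2 + 6*x + 8

The characteristic polynomial is χ_A(x) = (x + 2)^2*(x + 4)^2, so the eigenvalues are known. The minimal polynomial is
  m_A(x) = Π_λ (x − λ)^{k_λ}
where k_λ is the size of the *largest* Jordan block for λ (equivalently, the smallest k with (A − λI)^k v = 0 for every generalised eigenvector v of λ).

  λ = -4: largest Jordan block has size 1, contributing (x + 4)
  λ = -2: largest Jordan block has size 1, contributing (x + 2)

So m_A(x) = (x + 2)*(x + 4) = x^2 + 6*x + 8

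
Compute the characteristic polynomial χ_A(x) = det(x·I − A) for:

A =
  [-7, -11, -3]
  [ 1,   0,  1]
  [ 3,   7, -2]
x^3 + 9*x^2 + 27*x + 27

Expanding det(x·I − A) (e.g. by cofactor expansion or by noting that A is similar to its Jordan form J, which has the same characteristic polynomial as A) gives
  χ_A(x) = x^3 + 9*x^2 + 27*x + 27
which factors as (x + 3)^3. The eigenvalues (with algebraic multiplicities) are λ = -3 with multiplicity 3.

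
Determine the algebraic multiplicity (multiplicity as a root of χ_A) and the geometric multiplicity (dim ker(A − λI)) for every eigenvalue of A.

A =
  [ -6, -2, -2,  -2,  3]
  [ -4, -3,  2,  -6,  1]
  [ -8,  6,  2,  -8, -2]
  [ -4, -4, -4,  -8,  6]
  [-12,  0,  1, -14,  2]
λ = -4: alg = 4, geom = 2; λ = 3: alg = 1, geom = 1

Step 1 — factor the characteristic polynomial to read off the algebraic multiplicities:
  χ_A(x) = (x - 3)*(x + 4)^4

Step 2 — compute geometric multiplicities via the rank-nullity identity g(λ) = n − rank(A − λI):
  rank(A − (-4)·I) = 3, so dim ker(A − (-4)·I) = n − 3 = 2
  rank(A − (3)·I) = 4, so dim ker(A − (3)·I) = n − 4 = 1

Summary:
  λ = -4: algebraic multiplicity = 4, geometric multiplicity = 2
  λ = 3: algebraic multiplicity = 1, geometric multiplicity = 1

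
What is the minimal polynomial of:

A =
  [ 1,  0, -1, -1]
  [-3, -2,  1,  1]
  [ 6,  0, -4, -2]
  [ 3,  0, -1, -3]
x^2 + 4*x + 4

The characteristic polynomial is χ_A(x) = (x + 2)^4, so the eigenvalues are known. The minimal polynomial is
  m_A(x) = Π_λ (x − λ)^{k_λ}
where k_λ is the size of the *largest* Jordan block for λ (equivalently, the smallest k with (A − λI)^k v = 0 for every generalised eigenvector v of λ).

  λ = -2: largest Jordan block has size 2, contributing (x + 2)^2

So m_A(x) = (x + 2)^2 = x^2 + 4*x + 4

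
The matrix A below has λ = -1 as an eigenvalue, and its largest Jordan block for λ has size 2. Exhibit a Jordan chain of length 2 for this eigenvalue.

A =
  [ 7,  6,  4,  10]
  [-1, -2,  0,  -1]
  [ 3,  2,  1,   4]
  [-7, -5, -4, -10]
A Jordan chain for λ = -1 of length 2:
v_1 = (8, -1, 3, -7)ᵀ
v_2 = (1, 0, 0, 0)ᵀ

Let N = A − (-1)·I. We want v_2 with N^2 v_2 = 0 but N^1 v_2 ≠ 0; then v_{j-1} := N · v_j for j = 2, …, 2.

Pick v_2 = (1, 0, 0, 0)ᵀ.
Then v_1 = N · v_2 = (8, -1, 3, -7)ᵀ.

Sanity check: (A − (-1)·I) v_1 = (0, 0, 0, 0)ᵀ = 0. ✓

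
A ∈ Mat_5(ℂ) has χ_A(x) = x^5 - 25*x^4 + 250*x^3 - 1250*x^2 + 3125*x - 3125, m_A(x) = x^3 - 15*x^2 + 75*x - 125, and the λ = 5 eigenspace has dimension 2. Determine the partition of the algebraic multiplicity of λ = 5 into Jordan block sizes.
Block sizes for λ = 5: [3, 2]

Step 1 — from the characteristic polynomial, algebraic multiplicity of λ = 5 is 5. From dim ker(A − (5)·I) = 2, there are exactly 2 Jordan blocks for λ = 5.
Step 2 — from the minimal polynomial, the factor (x − 5)^3 tells us the largest block for λ = 5 has size 3.
Step 3 — with total size 5, 2 blocks, and largest block 3, the block sizes (in nonincreasing order) are [3, 2].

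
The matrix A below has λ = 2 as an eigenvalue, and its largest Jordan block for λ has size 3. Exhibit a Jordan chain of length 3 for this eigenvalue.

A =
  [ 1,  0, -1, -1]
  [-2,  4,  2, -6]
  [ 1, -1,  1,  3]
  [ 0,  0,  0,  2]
A Jordan chain for λ = 2 of length 3:
v_1 = (1, 2, -1, 0)ᵀ
v_2 = (0, 2, -1, 0)ᵀ
v_3 = (0, 1, 0, 0)ᵀ

Let N = A − (2)·I. We want v_3 with N^3 v_3 = 0 but N^2 v_3 ≠ 0; then v_{j-1} := N · v_j for j = 3, …, 2.

Pick v_3 = (0, 1, 0, 0)ᵀ.
Then v_2 = N · v_3 = (0, 2, -1, 0)ᵀ.
Then v_1 = N · v_2 = (1, 2, -1, 0)ᵀ.

Sanity check: (A − (2)·I) v_1 = (0, 0, 0, 0)ᵀ = 0. ✓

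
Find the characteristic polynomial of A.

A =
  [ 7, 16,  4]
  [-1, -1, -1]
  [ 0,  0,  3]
x^3 - 9*x^2 + 27*x - 27

Expanding det(x·I − A) (e.g. by cofactor expansion or by noting that A is similar to its Jordan form J, which has the same characteristic polynomial as A) gives
  χ_A(x) = x^3 - 9*x^2 + 27*x - 27
which factors as (x - 3)^3. The eigenvalues (with algebraic multiplicities) are λ = 3 with multiplicity 3.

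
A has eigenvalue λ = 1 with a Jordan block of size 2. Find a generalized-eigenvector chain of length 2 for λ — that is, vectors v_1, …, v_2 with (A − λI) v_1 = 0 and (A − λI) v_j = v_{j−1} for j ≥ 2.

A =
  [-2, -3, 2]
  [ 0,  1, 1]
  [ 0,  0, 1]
A Jordan chain for λ = 1 of length 2:
v_1 = (-1, 1, 0)ᵀ
v_2 = (1, 0, 1)ᵀ

Let N = A − (1)·I. We want v_2 with N^2 v_2 = 0 but N^1 v_2 ≠ 0; then v_{j-1} := N · v_j for j = 2, …, 2.

Pick v_2 = (1, 0, 1)ᵀ.
Then v_1 = N · v_2 = (-1, 1, 0)ᵀ.

Sanity check: (A − (1)·I) v_1 = (0, 0, 0)ᵀ = 0. ✓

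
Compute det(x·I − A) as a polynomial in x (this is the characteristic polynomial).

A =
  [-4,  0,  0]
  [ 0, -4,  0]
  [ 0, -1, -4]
x^3 + 12*x^2 + 48*x + 64

Expanding det(x·I − A) (e.g. by cofactor expansion or by noting that A is similar to its Jordan form J, which has the same characteristic polynomial as A) gives
  χ_A(x) = x^3 + 12*x^2 + 48*x + 64
which factors as (x + 4)^3. The eigenvalues (with algebraic multiplicities) are λ = -4 with multiplicity 3.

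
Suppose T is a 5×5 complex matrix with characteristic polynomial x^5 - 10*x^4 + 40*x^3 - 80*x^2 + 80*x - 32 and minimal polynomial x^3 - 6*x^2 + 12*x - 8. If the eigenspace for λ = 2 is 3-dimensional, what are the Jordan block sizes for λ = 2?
Block sizes for λ = 2: [3, 1, 1]

Step 1 — from the characteristic polynomial, algebraic multiplicity of λ = 2 is 5. From dim ker(T − (2)·I) = 3, there are exactly 3 Jordan blocks for λ = 2.
Step 2 — from the minimal polynomial, the factor (x − 2)^3 tells us the largest block for λ = 2 has size 3.
Step 3 — with total size 5, 3 blocks, and largest block 3, the block sizes (in nonincreasing order) are [3, 1, 1].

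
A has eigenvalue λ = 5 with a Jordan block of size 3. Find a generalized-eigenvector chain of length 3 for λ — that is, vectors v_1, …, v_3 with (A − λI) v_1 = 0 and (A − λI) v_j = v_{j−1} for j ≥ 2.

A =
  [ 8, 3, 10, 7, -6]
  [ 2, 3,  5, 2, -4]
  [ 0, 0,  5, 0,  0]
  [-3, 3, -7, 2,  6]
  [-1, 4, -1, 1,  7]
A Jordan chain for λ = 5 of length 3:
v_1 = (2, 0, 0, 0, 1)ᵀ
v_2 = (10, 5, 0, -7, -1)ᵀ
v_3 = (0, 0, 1, 0, 0)ᵀ

Let N = A − (5)·I. We want v_3 with N^3 v_3 = 0 but N^2 v_3 ≠ 0; then v_{j-1} := N · v_j for j = 3, …, 2.

Pick v_3 = (0, 0, 1, 0, 0)ᵀ.
Then v_2 = N · v_3 = (10, 5, 0, -7, -1)ᵀ.
Then v_1 = N · v_2 = (2, 0, 0, 0, 1)ᵀ.

Sanity check: (A − (5)·I) v_1 = (0, 0, 0, 0, 0)ᵀ = 0. ✓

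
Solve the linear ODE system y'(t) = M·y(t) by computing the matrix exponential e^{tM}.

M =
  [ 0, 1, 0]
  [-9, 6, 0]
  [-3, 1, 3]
e^{tM} =
  [-3*t*exp(3*t) + exp(3*t), t*exp(3*t), 0]
  [-9*t*exp(3*t), 3*t*exp(3*t) + exp(3*t), 0]
  [-3*t*exp(3*t), t*exp(3*t), exp(3*t)]

Strategy: write M = P · J · P⁻¹ where J is a Jordan canonical form, so e^{tM} = P · e^{tJ} · P⁻¹, and e^{tJ} can be computed block-by-block.

M has Jordan form
J =
  [3, 1, 0]
  [0, 3, 0]
  [0, 0, 3]
(up to reordering of blocks).

Per-block formulas:
  For a 2×2 Jordan block J_2(3): exp(t · J_2(3)) = e^(3t)·(I + t·N), where N is the 2×2 nilpotent shift.
  For a 1×1 block at λ = 3: exp(t · [3]) = [e^(3t)].

After assembling e^{tJ} and conjugating by P, we get:

e^{tM} =
  [-3*t*exp(3*t) + exp(3*t), t*exp(3*t), 0]
  [-9*t*exp(3*t), 3*t*exp(3*t) + exp(3*t), 0]
  [-3*t*exp(3*t), t*exp(3*t), exp(3*t)]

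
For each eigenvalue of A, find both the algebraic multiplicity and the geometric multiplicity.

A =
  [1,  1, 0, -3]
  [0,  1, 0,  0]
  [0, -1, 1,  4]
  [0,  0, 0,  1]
λ = 1: alg = 4, geom = 2

Step 1 — factor the characteristic polynomial to read off the algebraic multiplicities:
  χ_A(x) = (x - 1)^4

Step 2 — compute geometric multiplicities via the rank-nullity identity g(λ) = n − rank(A − λI):
  rank(A − (1)·I) = 2, so dim ker(A − (1)·I) = n − 2 = 2

Summary:
  λ = 1: algebraic multiplicity = 4, geometric multiplicity = 2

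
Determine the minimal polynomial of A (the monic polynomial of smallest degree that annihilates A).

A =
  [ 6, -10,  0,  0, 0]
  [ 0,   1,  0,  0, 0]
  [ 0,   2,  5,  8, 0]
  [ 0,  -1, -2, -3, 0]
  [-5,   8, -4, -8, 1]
x^3 - 8*x^2 + 13*x - 6

The characteristic polynomial is χ_A(x) = (x - 6)*(x - 1)^4, so the eigenvalues are known. The minimal polynomial is
  m_A(x) = Π_λ (x − λ)^{k_λ}
where k_λ is the size of the *largest* Jordan block for λ (equivalently, the smallest k with (A − λI)^k v = 0 for every generalised eigenvector v of λ).

  λ = 1: largest Jordan block has size 2, contributing (x − 1)^2
  λ = 6: largest Jordan block has size 1, contributing (x − 6)

So m_A(x) = (x - 6)*(x - 1)^2 = x^3 - 8*x^2 + 13*x - 6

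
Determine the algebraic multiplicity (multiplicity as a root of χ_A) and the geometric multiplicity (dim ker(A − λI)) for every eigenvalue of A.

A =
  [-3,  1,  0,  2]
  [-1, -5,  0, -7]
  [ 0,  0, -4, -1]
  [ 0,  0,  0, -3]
λ = -4: alg = 3, geom = 2; λ = -3: alg = 1, geom = 1

Step 1 — factor the characteristic polynomial to read off the algebraic multiplicities:
  χ_A(x) = (x + 3)*(x + 4)^3

Step 2 — compute geometric multiplicities via the rank-nullity identity g(λ) = n − rank(A − λI):
  rank(A − (-4)·I) = 2, so dim ker(A − (-4)·I) = n − 2 = 2
  rank(A − (-3)·I) = 3, so dim ker(A − (-3)·I) = n − 3 = 1

Summary:
  λ = -4: algebraic multiplicity = 3, geometric multiplicity = 2
  λ = -3: algebraic multiplicity = 1, geometric multiplicity = 1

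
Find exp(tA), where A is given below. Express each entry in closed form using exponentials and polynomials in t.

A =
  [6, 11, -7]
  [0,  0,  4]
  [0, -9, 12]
e^{tA} =
  [exp(6*t), -3*t^2*exp(6*t)/2 + 11*t*exp(6*t), t^2*exp(6*t) - 7*t*exp(6*t)]
  [0, -6*t*exp(6*t) + exp(6*t), 4*t*exp(6*t)]
  [0, -9*t*exp(6*t), 6*t*exp(6*t) + exp(6*t)]

Strategy: write A = P · J · P⁻¹ where J is a Jordan canonical form, so e^{tA} = P · e^{tJ} · P⁻¹, and e^{tJ} can be computed block-by-block.

A has Jordan form
J =
  [6, 1, 0]
  [0, 6, 1]
  [0, 0, 6]
(up to reordering of blocks).

Per-block formulas:
  For a 3×3 Jordan block J_3(6): exp(t · J_3(6)) = e^(6t)·(I + t·N + (t^2/2)·N^2), where N is the 3×3 nilpotent shift.

After assembling e^{tJ} and conjugating by P, we get:

e^{tA} =
  [exp(6*t), -3*t^2*exp(6*t)/2 + 11*t*exp(6*t), t^2*exp(6*t) - 7*t*exp(6*t)]
  [0, -6*t*exp(6*t) + exp(6*t), 4*t*exp(6*t)]
  [0, -9*t*exp(6*t), 6*t*exp(6*t) + exp(6*t)]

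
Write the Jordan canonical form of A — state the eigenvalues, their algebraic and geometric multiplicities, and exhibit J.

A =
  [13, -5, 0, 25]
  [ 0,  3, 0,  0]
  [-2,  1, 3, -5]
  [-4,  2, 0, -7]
J_2(3) ⊕ J_1(3) ⊕ J_1(3)

The characteristic polynomial is
  det(x·I − A) = x^4 - 12*x^3 + 54*x^2 - 108*x + 81 = (x - 3)^4

Eigenvalues and multiplicities (the geometric multiplicity of λ is n − rank(A − λI), which equals the number of Jordan blocks for λ):
  λ = 3: algebraic multiplicity = 4, geometric multiplicity = 3

Determining the block sizes for each eigenvalue:
  λ = 3: 3 blocks summing to 4 forces exactly one block of size 2 and the rest size 1 → block sizes [2, 1, 1]

Assembling the blocks gives a Jordan form
J =
  [3, 1, 0, 0]
  [0, 3, 0, 0]
  [0, 0, 3, 0]
  [0, 0, 0, 3]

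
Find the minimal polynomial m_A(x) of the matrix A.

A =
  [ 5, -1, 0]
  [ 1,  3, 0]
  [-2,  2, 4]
x^2 - 8*x + 16

The characteristic polynomial is χ_A(x) = (x - 4)^3, so the eigenvalues are known. The minimal polynomial is
  m_A(x) = Π_λ (x − λ)^{k_λ}
where k_λ is the size of the *largest* Jordan block for λ (equivalently, the smallest k with (A − λI)^k v = 0 for every generalised eigenvector v of λ).

  λ = 4: largest Jordan block has size 2, contributing (x − 4)^2

So m_A(x) = (x - 4)^2 = x^2 - 8*x + 16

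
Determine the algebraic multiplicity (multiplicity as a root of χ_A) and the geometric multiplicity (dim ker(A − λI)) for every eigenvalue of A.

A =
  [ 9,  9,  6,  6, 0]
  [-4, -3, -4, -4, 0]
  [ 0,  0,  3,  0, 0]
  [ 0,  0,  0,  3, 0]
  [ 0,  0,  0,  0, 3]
λ = 3: alg = 5, geom = 4

Step 1 — factor the characteristic polynomial to read off the algebraic multiplicities:
  χ_A(x) = (x - 3)^5

Step 2 — compute geometric multiplicities via the rank-nullity identity g(λ) = n − rank(A − λI):
  rank(A − (3)·I) = 1, so dim ker(A − (3)·I) = n − 1 = 4

Summary:
  λ = 3: algebraic multiplicity = 5, geometric multiplicity = 4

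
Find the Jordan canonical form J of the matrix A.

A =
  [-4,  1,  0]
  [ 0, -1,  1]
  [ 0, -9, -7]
J_3(-4)

The characteristic polynomial is
  det(x·I − A) = x^3 + 12*x^2 + 48*x + 64 = (x + 4)^3

Eigenvalues and multiplicities (the geometric multiplicity of λ is n − rank(A − λI), which equals the number of Jordan blocks for λ):
  λ = -4: algebraic multiplicity = 3, geometric multiplicity = 1

Determining the block sizes for each eigenvalue:
  λ = -4: one block (gm = 1), so the single block has size am = 3 → block sizes [3]

Assembling the blocks gives a Jordan form
J =
  [-4,  1,  0]
  [ 0, -4,  1]
  [ 0,  0, -4]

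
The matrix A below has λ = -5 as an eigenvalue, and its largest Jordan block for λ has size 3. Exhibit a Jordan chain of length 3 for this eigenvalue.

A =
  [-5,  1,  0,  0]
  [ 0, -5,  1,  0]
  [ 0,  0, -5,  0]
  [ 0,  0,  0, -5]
A Jordan chain for λ = -5 of length 3:
v_1 = (1, 0, 0, 0)ᵀ
v_2 = (0, 1, 0, 0)ᵀ
v_3 = (0, 0, 1, 0)ᵀ

Let N = A − (-5)·I. We want v_3 with N^3 v_3 = 0 but N^2 v_3 ≠ 0; then v_{j-1} := N · v_j for j = 3, …, 2.

Pick v_3 = (0, 0, 1, 0)ᵀ.
Then v_2 = N · v_3 = (0, 1, 0, 0)ᵀ.
Then v_1 = N · v_2 = (1, 0, 0, 0)ᵀ.

Sanity check: (A − (-5)·I) v_1 = (0, 0, 0, 0)ᵀ = 0. ✓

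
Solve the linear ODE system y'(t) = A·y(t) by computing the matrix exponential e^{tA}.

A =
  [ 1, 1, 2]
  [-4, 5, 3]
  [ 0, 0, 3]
e^{tA} =
  [-2*t*exp(3*t) + exp(3*t), t*exp(3*t), -t^2*exp(3*t)/2 + 2*t*exp(3*t)]
  [-4*t*exp(3*t), 2*t*exp(3*t) + exp(3*t), -t^2*exp(3*t) + 3*t*exp(3*t)]
  [0, 0, exp(3*t)]

Strategy: write A = P · J · P⁻¹ where J is a Jordan canonical form, so e^{tA} = P · e^{tJ} · P⁻¹, and e^{tJ} can be computed block-by-block.

A has Jordan form
J =
  [3, 1, 0]
  [0, 3, 1]
  [0, 0, 3]
(up to reordering of blocks).

Per-block formulas:
  For a 3×3 Jordan block J_3(3): exp(t · J_3(3)) = e^(3t)·(I + t·N + (t^2/2)·N^2), where N is the 3×3 nilpotent shift.

After assembling e^{tJ} and conjugating by P, we get:

e^{tA} =
  [-2*t*exp(3*t) + exp(3*t), t*exp(3*t), -t^2*exp(3*t)/2 + 2*t*exp(3*t)]
  [-4*t*exp(3*t), 2*t*exp(3*t) + exp(3*t), -t^2*exp(3*t) + 3*t*exp(3*t)]
  [0, 0, exp(3*t)]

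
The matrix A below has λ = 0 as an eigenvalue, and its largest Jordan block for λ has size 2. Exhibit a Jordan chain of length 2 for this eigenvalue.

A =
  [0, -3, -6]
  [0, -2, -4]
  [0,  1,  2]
A Jordan chain for λ = 0 of length 2:
v_1 = (-3, -2, 1)ᵀ
v_2 = (0, 1, 0)ᵀ

Let N = A − (0)·I. We want v_2 with N^2 v_2 = 0 but N^1 v_2 ≠ 0; then v_{j-1} := N · v_j for j = 2, …, 2.

Pick v_2 = (0, 1, 0)ᵀ.
Then v_1 = N · v_2 = (-3, -2, 1)ᵀ.

Sanity check: (A − (0)·I) v_1 = (0, 0, 0)ᵀ = 0. ✓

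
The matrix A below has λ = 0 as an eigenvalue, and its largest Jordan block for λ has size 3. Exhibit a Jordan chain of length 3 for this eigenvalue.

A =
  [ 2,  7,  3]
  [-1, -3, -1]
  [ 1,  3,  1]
A Jordan chain for λ = 0 of length 3:
v_1 = (2, -1, 1)ᵀ
v_2 = (7, -3, 3)ᵀ
v_3 = (0, 1, 0)ᵀ

Let N = A − (0)·I. We want v_3 with N^3 v_3 = 0 but N^2 v_3 ≠ 0; then v_{j-1} := N · v_j for j = 3, …, 2.

Pick v_3 = (0, 1, 0)ᵀ.
Then v_2 = N · v_3 = (7, -3, 3)ᵀ.
Then v_1 = N · v_2 = (2, -1, 1)ᵀ.

Sanity check: (A − (0)·I) v_1 = (0, 0, 0)ᵀ = 0. ✓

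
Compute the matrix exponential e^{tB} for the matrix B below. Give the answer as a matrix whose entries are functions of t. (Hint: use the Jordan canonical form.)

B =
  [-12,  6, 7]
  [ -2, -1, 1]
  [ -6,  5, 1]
e^{tB} =
  [5*t^2*exp(-4*t) - 8*t*exp(-4*t) + exp(-4*t), 5*t^2*exp(-4*t)/2 + 6*t*exp(-4*t), -15*t^2*exp(-4*t)/2 + 7*t*exp(-4*t)]
  [2*t^2*exp(-4*t) - 2*t*exp(-4*t), t^2*exp(-4*t) + 3*t*exp(-4*t) + exp(-4*t), -3*t^2*exp(-4*t) + t*exp(-4*t)]
  [4*t^2*exp(-4*t) - 6*t*exp(-4*t), 2*t^2*exp(-4*t) + 5*t*exp(-4*t), -6*t^2*exp(-4*t) + 5*t*exp(-4*t) + exp(-4*t)]

Strategy: write B = P · J · P⁻¹ where J is a Jordan canonical form, so e^{tB} = P · e^{tJ} · P⁻¹, and e^{tJ} can be computed block-by-block.

B has Jordan form
J =
  [-4,  1,  0]
  [ 0, -4,  1]
  [ 0,  0, -4]
(up to reordering of blocks).

Per-block formulas:
  For a 3×3 Jordan block J_3(-4): exp(t · J_3(-4)) = e^(-4t)·(I + t·N + (t^2/2)·N^2), where N is the 3×3 nilpotent shift.

After assembling e^{tJ} and conjugating by P, we get:

e^{tB} =
  [5*t^2*exp(-4*t) - 8*t*exp(-4*t) + exp(-4*t), 5*t^2*exp(-4*t)/2 + 6*t*exp(-4*t), -15*t^2*exp(-4*t)/2 + 7*t*exp(-4*t)]
  [2*t^2*exp(-4*t) - 2*t*exp(-4*t), t^2*exp(-4*t) + 3*t*exp(-4*t) + exp(-4*t), -3*t^2*exp(-4*t) + t*exp(-4*t)]
  [4*t^2*exp(-4*t) - 6*t*exp(-4*t), 2*t^2*exp(-4*t) + 5*t*exp(-4*t), -6*t^2*exp(-4*t) + 5*t*exp(-4*t) + exp(-4*t)]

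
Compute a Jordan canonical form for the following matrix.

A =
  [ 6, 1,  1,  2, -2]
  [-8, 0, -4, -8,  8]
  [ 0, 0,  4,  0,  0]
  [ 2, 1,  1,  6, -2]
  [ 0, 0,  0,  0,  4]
J_2(4) ⊕ J_1(4) ⊕ J_1(4) ⊕ J_1(4)

The characteristic polynomial is
  det(x·I − A) = x^5 - 20*x^4 + 160*x^3 - 640*x^2 + 1280*x - 1024 = (x - 4)^5

Eigenvalues and multiplicities (the geometric multiplicity of λ is n − rank(A − λI), which equals the number of Jordan blocks for λ):
  λ = 4: algebraic multiplicity = 5, geometric multiplicity = 4

Determining the block sizes for each eigenvalue:
  λ = 4: 4 blocks summing to 5 forces exactly one block of size 2 and the rest size 1 → block sizes [2, 1, 1, 1]

Assembling the blocks gives a Jordan form
J =
  [4, 1, 0, 0, 0]
  [0, 4, 0, 0, 0]
  [0, 0, 4, 0, 0]
  [0, 0, 0, 4, 0]
  [0, 0, 0, 0, 4]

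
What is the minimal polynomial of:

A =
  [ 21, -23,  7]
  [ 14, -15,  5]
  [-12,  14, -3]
x^3 - 3*x^2 + 3*x - 1

The characteristic polynomial is χ_A(x) = (x - 1)^3, so the eigenvalues are known. The minimal polynomial is
  m_A(x) = Π_λ (x − λ)^{k_λ}
where k_λ is the size of the *largest* Jordan block for λ (equivalently, the smallest k with (A − λI)^k v = 0 for every generalised eigenvector v of λ).

  λ = 1: largest Jordan block has size 3, contributing (x − 1)^3

So m_A(x) = (x - 1)^3 = x^3 - 3*x^2 + 3*x - 1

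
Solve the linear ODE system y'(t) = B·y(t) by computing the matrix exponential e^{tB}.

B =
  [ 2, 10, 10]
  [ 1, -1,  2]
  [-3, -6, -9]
e^{tB} =
  [5*exp(-2*t) - 4*exp(-3*t), 10*exp(-2*t) - 10*exp(-3*t), 10*exp(-2*t) - 10*exp(-3*t)]
  [exp(-2*t) - exp(-3*t), 2*exp(-2*t) - exp(-3*t), 2*exp(-2*t) - 2*exp(-3*t)]
  [-3*exp(-2*t) + 3*exp(-3*t), -6*exp(-2*t) + 6*exp(-3*t), -6*exp(-2*t) + 7*exp(-3*t)]

Strategy: write B = P · J · P⁻¹ where J is a Jordan canonical form, so e^{tB} = P · e^{tJ} · P⁻¹, and e^{tJ} can be computed block-by-block.

B has Jordan form
J =
  [-3,  0,  0]
  [ 0, -3,  0]
  [ 0,  0, -2]
(up to reordering of blocks).

Per-block formulas:
  For a 1×1 block at λ = -2: exp(t · [-2]) = [e^(-2t)].
  For a 1×1 block at λ = -3: exp(t · [-3]) = [e^(-3t)].

After assembling e^{tJ} and conjugating by P, we get:

e^{tB} =
  [5*exp(-2*t) - 4*exp(-3*t), 10*exp(-2*t) - 10*exp(-3*t), 10*exp(-2*t) - 10*exp(-3*t)]
  [exp(-2*t) - exp(-3*t), 2*exp(-2*t) - exp(-3*t), 2*exp(-2*t) - 2*exp(-3*t)]
  [-3*exp(-2*t) + 3*exp(-3*t), -6*exp(-2*t) + 6*exp(-3*t), -6*exp(-2*t) + 7*exp(-3*t)]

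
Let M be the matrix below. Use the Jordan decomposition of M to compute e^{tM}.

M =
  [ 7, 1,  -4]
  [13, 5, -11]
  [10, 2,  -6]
e^{tM} =
  [-t^2*exp(2*t) + 5*t*exp(2*t) + exp(2*t), t*exp(2*t), t^2*exp(2*t)/2 - 4*t*exp(2*t)]
  [-3*t^2*exp(2*t) + 13*t*exp(2*t), 3*t*exp(2*t) + exp(2*t), 3*t^2*exp(2*t)/2 - 11*t*exp(2*t)]
  [-2*t^2*exp(2*t) + 10*t*exp(2*t), 2*t*exp(2*t), t^2*exp(2*t) - 8*t*exp(2*t) + exp(2*t)]

Strategy: write M = P · J · P⁻¹ where J is a Jordan canonical form, so e^{tM} = P · e^{tJ} · P⁻¹, and e^{tJ} can be computed block-by-block.

M has Jordan form
J =
  [2, 1, 0]
  [0, 2, 1]
  [0, 0, 2]
(up to reordering of blocks).

Per-block formulas:
  For a 3×3 Jordan block J_3(2): exp(t · J_3(2)) = e^(2t)·(I + t·N + (t^2/2)·N^2), where N is the 3×3 nilpotent shift.

After assembling e^{tJ} and conjugating by P, we get:

e^{tM} =
  [-t^2*exp(2*t) + 5*t*exp(2*t) + exp(2*t), t*exp(2*t), t^2*exp(2*t)/2 - 4*t*exp(2*t)]
  [-3*t^2*exp(2*t) + 13*t*exp(2*t), 3*t*exp(2*t) + exp(2*t), 3*t^2*exp(2*t)/2 - 11*t*exp(2*t)]
  [-2*t^2*exp(2*t) + 10*t*exp(2*t), 2*t*exp(2*t), t^2*exp(2*t) - 8*t*exp(2*t) + exp(2*t)]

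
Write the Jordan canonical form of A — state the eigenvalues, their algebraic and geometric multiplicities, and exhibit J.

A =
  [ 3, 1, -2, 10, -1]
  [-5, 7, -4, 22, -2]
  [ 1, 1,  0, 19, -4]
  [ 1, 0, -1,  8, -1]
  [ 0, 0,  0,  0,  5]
J_2(4) ⊕ J_2(5) ⊕ J_1(5)

The characteristic polynomial is
  det(x·I − A) = x^5 - 23*x^4 + 211*x^3 - 965*x^2 + 2200*x - 2000 = (x - 5)^3*(x - 4)^2

Eigenvalues and multiplicities (the geometric multiplicity of λ is n − rank(A − λI), which equals the number of Jordan blocks for λ):
  λ = 4: algebraic multiplicity = 2, geometric multiplicity = 1
  λ = 5: algebraic multiplicity = 3, geometric multiplicity = 2

Determining the block sizes for each eigenvalue:
  λ = 4: one block (gm = 1), so the single block has size am = 2 → block sizes [2]
  λ = 5: 2 blocks summing to 3 forces exactly one block of size 2 and the rest size 1 → block sizes [2, 1]

Assembling the blocks gives a Jordan form
J =
  [4, 1, 0, 0, 0]
  [0, 4, 0, 0, 0]
  [0, 0, 5, 1, 0]
  [0, 0, 0, 5, 0]
  [0, 0, 0, 0, 5]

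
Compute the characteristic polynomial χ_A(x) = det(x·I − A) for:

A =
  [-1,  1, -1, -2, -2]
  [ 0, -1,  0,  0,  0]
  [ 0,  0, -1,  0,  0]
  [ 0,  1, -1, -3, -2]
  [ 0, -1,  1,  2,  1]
x^5 + 5*x^4 + 10*x^3 + 10*x^2 + 5*x + 1

Expanding det(x·I − A) (e.g. by cofactor expansion or by noting that A is similar to its Jordan form J, which has the same characteristic polynomial as A) gives
  χ_A(x) = x^5 + 5*x^4 + 10*x^3 + 10*x^2 + 5*x + 1
which factors as (x + 1)^5. The eigenvalues (with algebraic multiplicities) are λ = -1 with multiplicity 5.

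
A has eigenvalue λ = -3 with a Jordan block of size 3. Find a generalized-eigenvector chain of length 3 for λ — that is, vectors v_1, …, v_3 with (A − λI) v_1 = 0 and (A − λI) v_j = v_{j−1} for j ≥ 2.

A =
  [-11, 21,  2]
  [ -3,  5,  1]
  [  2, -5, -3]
A Jordan chain for λ = -3 of length 3:
v_1 = (5, 2, -1)ᵀ
v_2 = (-8, -3, 2)ᵀ
v_3 = (1, 0, 0)ᵀ

Let N = A − (-3)·I. We want v_3 with N^3 v_3 = 0 but N^2 v_3 ≠ 0; then v_{j-1} := N · v_j for j = 3, …, 2.

Pick v_3 = (1, 0, 0)ᵀ.
Then v_2 = N · v_3 = (-8, -3, 2)ᵀ.
Then v_1 = N · v_2 = (5, 2, -1)ᵀ.

Sanity check: (A − (-3)·I) v_1 = (0, 0, 0)ᵀ = 0. ✓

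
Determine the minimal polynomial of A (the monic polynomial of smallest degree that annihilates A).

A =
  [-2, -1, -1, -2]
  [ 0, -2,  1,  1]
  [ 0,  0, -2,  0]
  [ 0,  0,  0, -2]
x^3 + 6*x^2 + 12*x + 8

The characteristic polynomial is χ_A(x) = (x + 2)^4, so the eigenvalues are known. The minimal polynomial is
  m_A(x) = Π_λ (x − λ)^{k_λ}
where k_λ is the size of the *largest* Jordan block for λ (equivalently, the smallest k with (A − λI)^k v = 0 for every generalised eigenvector v of λ).

  λ = -2: largest Jordan block has size 3, contributing (x + 2)^3

So m_A(x) = (x + 2)^3 = x^3 + 6*x^2 + 12*x + 8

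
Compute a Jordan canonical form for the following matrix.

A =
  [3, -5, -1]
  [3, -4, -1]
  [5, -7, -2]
J_3(-1)

The characteristic polynomial is
  det(x·I − A) = x^3 + 3*x^2 + 3*x + 1 = (x + 1)^3

Eigenvalues and multiplicities (the geometric multiplicity of λ is n − rank(A − λI), which equals the number of Jordan blocks for λ):
  λ = -1: algebraic multiplicity = 3, geometric multiplicity = 1

Determining the block sizes for each eigenvalue:
  λ = -1: one block (gm = 1), so the single block has size am = 3 → block sizes [3]

Assembling the blocks gives a Jordan form
J =
  [-1,  1,  0]
  [ 0, -1,  1]
  [ 0,  0, -1]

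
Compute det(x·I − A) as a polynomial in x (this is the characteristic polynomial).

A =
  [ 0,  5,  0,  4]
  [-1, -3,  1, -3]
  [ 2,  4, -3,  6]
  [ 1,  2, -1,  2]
x^4 + 4*x^3 + 6*x^2 + 4*x + 1

Expanding det(x·I − A) (e.g. by cofactor expansion or by noting that A is similar to its Jordan form J, which has the same characteristic polynomial as A) gives
  χ_A(x) = x^4 + 4*x^3 + 6*x^2 + 4*x + 1
which factors as (x + 1)^4. The eigenvalues (with algebraic multiplicities) are λ = -1 with multiplicity 4.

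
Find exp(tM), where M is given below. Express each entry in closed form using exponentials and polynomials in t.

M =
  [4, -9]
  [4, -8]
e^{tM} =
  [6*t*exp(-2*t) + exp(-2*t), -9*t*exp(-2*t)]
  [4*t*exp(-2*t), -6*t*exp(-2*t) + exp(-2*t)]

Strategy: write M = P · J · P⁻¹ where J is a Jordan canonical form, so e^{tM} = P · e^{tJ} · P⁻¹, and e^{tJ} can be computed block-by-block.

M has Jordan form
J =
  [-2,  1]
  [ 0, -2]
(up to reordering of blocks).

Per-block formulas:
  For a 2×2 Jordan block J_2(-2): exp(t · J_2(-2)) = e^(-2t)·(I + t·N), where N is the 2×2 nilpotent shift.

After assembling e^{tJ} and conjugating by P, we get:

e^{tM} =
  [6*t*exp(-2*t) + exp(-2*t), -9*t*exp(-2*t)]
  [4*t*exp(-2*t), -6*t*exp(-2*t) + exp(-2*t)]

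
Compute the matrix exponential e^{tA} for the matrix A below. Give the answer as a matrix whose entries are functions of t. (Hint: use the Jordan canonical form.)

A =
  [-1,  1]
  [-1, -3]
e^{tA} =
  [t*exp(-2*t) + exp(-2*t), t*exp(-2*t)]
  [-t*exp(-2*t), -t*exp(-2*t) + exp(-2*t)]

Strategy: write A = P · J · P⁻¹ where J is a Jordan canonical form, so e^{tA} = P · e^{tJ} · P⁻¹, and e^{tJ} can be computed block-by-block.

A has Jordan form
J =
  [-2,  1]
  [ 0, -2]
(up to reordering of blocks).

Per-block formulas:
  For a 2×2 Jordan block J_2(-2): exp(t · J_2(-2)) = e^(-2t)·(I + t·N), where N is the 2×2 nilpotent shift.

After assembling e^{tJ} and conjugating by P, we get:

e^{tA} =
  [t*exp(-2*t) + exp(-2*t), t*exp(-2*t)]
  [-t*exp(-2*t), -t*exp(-2*t) + exp(-2*t)]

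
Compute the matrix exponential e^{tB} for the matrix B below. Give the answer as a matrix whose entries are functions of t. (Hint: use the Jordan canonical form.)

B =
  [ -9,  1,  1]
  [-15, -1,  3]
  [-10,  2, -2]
e^{tB} =
  [-5*t*exp(-4*t) + exp(-4*t), t*exp(-4*t), t*exp(-4*t)]
  [-15*t*exp(-4*t), 3*t*exp(-4*t) + exp(-4*t), 3*t*exp(-4*t)]
  [-10*t*exp(-4*t), 2*t*exp(-4*t), 2*t*exp(-4*t) + exp(-4*t)]

Strategy: write B = P · J · P⁻¹ where J is a Jordan canonical form, so e^{tB} = P · e^{tJ} · P⁻¹, and e^{tJ} can be computed block-by-block.

B has Jordan form
J =
  [-4,  1,  0]
  [ 0, -4,  0]
  [ 0,  0, -4]
(up to reordering of blocks).

Per-block formulas:
  For a 2×2 Jordan block J_2(-4): exp(t · J_2(-4)) = e^(-4t)·(I + t·N), where N is the 2×2 nilpotent shift.
  For a 1×1 block at λ = -4: exp(t · [-4]) = [e^(-4t)].

After assembling e^{tJ} and conjugating by P, we get:

e^{tB} =
  [-5*t*exp(-4*t) + exp(-4*t), t*exp(-4*t), t*exp(-4*t)]
  [-15*t*exp(-4*t), 3*t*exp(-4*t) + exp(-4*t), 3*t*exp(-4*t)]
  [-10*t*exp(-4*t), 2*t*exp(-4*t), 2*t*exp(-4*t) + exp(-4*t)]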